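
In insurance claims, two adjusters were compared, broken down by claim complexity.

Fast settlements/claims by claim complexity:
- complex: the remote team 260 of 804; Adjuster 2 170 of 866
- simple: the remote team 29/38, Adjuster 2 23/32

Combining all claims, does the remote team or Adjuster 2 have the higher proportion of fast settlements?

Complex: the remote team 260/804 = 32.3%, Adjuster 2 170/866 = 19.6% → the remote team
Simple: the remote team 29/38 = 76.3%, Adjuster 2 23/32 = 71.9% → the remote team
Overall: the remote team 289/842 = 34.3%, Adjuster 2 193/898 = 21.5% → the remote team

the remote team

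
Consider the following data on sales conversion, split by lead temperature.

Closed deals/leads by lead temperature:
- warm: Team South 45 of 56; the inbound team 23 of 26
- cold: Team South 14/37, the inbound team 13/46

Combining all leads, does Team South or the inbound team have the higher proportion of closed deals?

Warm: Team South 45/56 = 80.4%, the inbound team 23/26 = 88.5% → the inbound team
Cold: Team South 14/37 = 37.8%, the inbound team 13/46 = 28.3% → Team South
Overall: Team South 59/93 = 63.4%, the inbound team 36/72 = 50.0% → Team South
(Neither sweeps every lead group, but Team South has the higher pooled rate.)

Team South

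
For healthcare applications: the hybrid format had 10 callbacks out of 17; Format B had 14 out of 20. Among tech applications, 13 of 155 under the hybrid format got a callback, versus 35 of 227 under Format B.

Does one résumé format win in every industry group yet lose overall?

Healthcare: the hybrid format 10/17 = 58.8%, Format B 14/20 = 70.0% → Format B
Tech: the hybrid format 13/155 = 8.4%, Format B 35/227 = 15.4% → Format B
Overall: the hybrid format 23/172 = 13.4%, Format B 49/247 = 19.8% → Format B
Format B wins overall and in every industry group — no reversal.

No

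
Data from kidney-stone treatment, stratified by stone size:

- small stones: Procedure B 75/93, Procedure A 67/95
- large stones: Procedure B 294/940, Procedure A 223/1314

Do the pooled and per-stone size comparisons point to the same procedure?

Small stones: Procedure B 75/93 = 80.6%, Procedure A 67/95 = 70.5% → Procedure B
Large stones: Procedure B 294/940 = 31.3%, Procedure A 223/1314 = 17.0% → Procedure B
Overall: Procedure B 369/1033 = 35.7%, Procedure A 290/1409 = 20.6% → Procedure B
Procedure B wins overall and in every stone group — no reversal.

Yes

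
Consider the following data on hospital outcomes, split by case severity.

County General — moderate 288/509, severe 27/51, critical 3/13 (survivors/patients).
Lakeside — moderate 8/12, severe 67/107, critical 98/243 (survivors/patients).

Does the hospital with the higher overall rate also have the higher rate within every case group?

No

Moderate: County General 288/509 = 56.6%, Lakeside 8/12 = 66.7% → Lakeside
Severe: County General 27/51 = 52.9%, Lakeside 67/107 = 62.6% → Lakeside
Critical: County General 3/13 = 23.1%, Lakeside 98/243 = 40.3% → Lakeside
Overall: County General 318/573 = 55.5%, Lakeside 173/362 = 47.8% → County General
Lakeside wins each case group but County General wins overall — the comparison reverses. Lakeside's patients skew toward critical, which has a lower base rate.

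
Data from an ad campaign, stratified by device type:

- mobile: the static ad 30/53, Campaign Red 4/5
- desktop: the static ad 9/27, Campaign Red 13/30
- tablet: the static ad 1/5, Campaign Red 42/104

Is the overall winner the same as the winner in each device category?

Mobile: the static ad 30/53 = 56.6%, Campaign Red 4/5 = 80.0% → Campaign Red
Desktop: the static ad 9/27 = 33.3%, Campaign Red 13/30 = 43.3% → Campaign Red
Tablet: the static ad 1/5 = 20.0%, Campaign Red 42/104 = 40.4% → Campaign Red
Overall: the static ad 40/85 = 47.1%, Campaign Red 59/139 = 42.4% → the static ad
Campaign Red wins each device group but the static ad wins overall — the comparison reverses. Campaign Red's impressions skew toward tablet, which has a lower base rate.

No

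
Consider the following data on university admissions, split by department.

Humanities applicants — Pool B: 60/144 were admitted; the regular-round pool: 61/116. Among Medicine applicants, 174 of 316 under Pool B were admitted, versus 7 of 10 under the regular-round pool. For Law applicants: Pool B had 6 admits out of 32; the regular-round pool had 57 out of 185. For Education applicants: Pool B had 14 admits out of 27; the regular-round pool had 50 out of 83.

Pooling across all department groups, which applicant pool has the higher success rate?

Pool B

Humanities: Pool B 60/144 = 41.7%, the regular-round pool 61/116 = 52.6% → the regular-round pool
Medicine: Pool B 174/316 = 55.1%, the regular-round pool 7/10 = 70.0% → the regular-round pool
Law: Pool B 6/32 = 18.8%, the regular-round pool 57/185 = 30.8% → the regular-round pool
Education: Pool B 14/27 = 51.9%, the regular-round pool 50/83 = 60.2% → the regular-round pool
Overall: Pool B 254/519 = 48.9%, the regular-round pool 175/394 = 44.4% → Pool B
(The regular-round pool wins every department group but Pool B wins overall — the regular-round pool's applicants skew toward the low-rate Law group.)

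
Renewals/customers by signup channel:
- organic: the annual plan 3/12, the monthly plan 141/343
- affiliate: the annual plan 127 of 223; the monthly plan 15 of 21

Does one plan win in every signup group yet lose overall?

Yes

Organic: the annual plan 3/12 = 25.0%, the monthly plan 141/343 = 41.1% → the monthly plan
Affiliate: the annual plan 127/223 = 57.0%, the monthly plan 15/21 = 71.4% → the monthly plan
Overall: the annual plan 130/235 = 55.3%, the monthly plan 156/364 = 42.9% → the annual plan
The monthly plan wins each signup group but the annual plan wins overall — the comparison reverses. The monthly plan's customers skew toward organic, which has a lower base rate.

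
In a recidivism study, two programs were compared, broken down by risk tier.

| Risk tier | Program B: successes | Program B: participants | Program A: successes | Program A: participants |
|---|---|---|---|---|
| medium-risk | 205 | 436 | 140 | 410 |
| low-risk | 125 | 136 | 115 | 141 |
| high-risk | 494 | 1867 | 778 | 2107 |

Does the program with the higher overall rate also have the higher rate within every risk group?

Medium-risk: Program B 205/436 = 47.0%, Program A 140/410 = 34.1% → Program B
Low-risk: Program B 125/136 = 91.9%, Program A 115/141 = 81.6% → Program B
High-risk: Program B 494/1867 = 26.5%, Program A 778/2107 = 36.9% → Program A
Overall: Program B 824/2439 = 33.8%, Program A 1033/2658 = 38.9% → Program A
Neither sweeps: Program B wins 2 of 3 groups, Program A wins 1. Program A wins overall but not every group — no Simpson reversal.

No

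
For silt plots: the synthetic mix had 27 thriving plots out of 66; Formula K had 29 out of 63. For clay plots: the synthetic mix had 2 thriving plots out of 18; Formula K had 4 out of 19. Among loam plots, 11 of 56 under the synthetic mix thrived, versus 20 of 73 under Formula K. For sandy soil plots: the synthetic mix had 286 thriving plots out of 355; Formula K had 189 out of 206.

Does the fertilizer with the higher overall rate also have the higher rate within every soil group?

Yes

Silt: the synthetic mix 27/66 = 40.9%, Formula K 29/63 = 46.0% → Formula K
Clay: the synthetic mix 2/18 = 11.1%, Formula K 4/19 = 21.1% → Formula K
Loam: the synthetic mix 11/56 = 19.6%, Formula K 20/73 = 27.4% → Formula K
Sandy soil: the synthetic mix 286/355 = 80.6%, Formula K 189/206 = 91.7% → Formula K
Overall: the synthetic mix 326/495 = 65.9%, Formula K 242/361 = 67.0% → Formula K
Formula K wins overall and in every soil group — no reversal.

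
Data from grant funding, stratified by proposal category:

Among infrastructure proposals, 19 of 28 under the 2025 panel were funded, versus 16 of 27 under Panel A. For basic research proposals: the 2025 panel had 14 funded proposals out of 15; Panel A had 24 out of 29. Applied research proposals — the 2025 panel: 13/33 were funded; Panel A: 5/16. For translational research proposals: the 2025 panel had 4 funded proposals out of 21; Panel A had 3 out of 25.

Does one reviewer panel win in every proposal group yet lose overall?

Infrastructure: the 2025 panel 19/28 = 67.9%, Panel A 16/27 = 59.3% → the 2025 panel
Basic research: the 2025 panel 14/15 = 93.3%, Panel A 24/29 = 82.8% → the 2025 panel
Applied research: the 2025 panel 13/33 = 39.4%, Panel A 5/16 = 31.2% → the 2025 panel
Translational research: the 2025 panel 4/21 = 19.0%, Panel A 3/25 = 12.0% → the 2025 panel
Overall: the 2025 panel 50/97 = 51.5%, Panel A 48/97 = 49.5% → the 2025 panel
The 2025 panel wins overall and in every proposal group — no reversal.

No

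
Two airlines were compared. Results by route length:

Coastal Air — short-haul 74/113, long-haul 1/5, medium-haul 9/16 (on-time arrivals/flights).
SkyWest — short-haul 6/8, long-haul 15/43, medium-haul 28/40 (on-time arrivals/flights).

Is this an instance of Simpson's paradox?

Yes

Short-haul: Coastal Air 74/113 = 65.5%, SkyWest 6/8 = 75.0% → SkyWest
Long-haul: Coastal Air 1/5 = 20.0%, SkyWest 15/43 = 34.9% → SkyWest
Medium-haul: Coastal Air 9/16 = 56.2%, SkyWest 28/40 = 70.0% → SkyWest
Overall: Coastal Air 84/134 = 62.7%, SkyWest 49/91 = 53.8% → Coastal Air
SkyWest wins each route group but Coastal Air wins overall — the comparison reverses. SkyWest's flights skew toward long-haul, which has a lower base rate.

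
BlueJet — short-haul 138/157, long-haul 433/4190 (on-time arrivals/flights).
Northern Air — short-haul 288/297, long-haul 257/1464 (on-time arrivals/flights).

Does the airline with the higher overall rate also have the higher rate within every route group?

Yes

Short-haul: BlueJet 138/157 = 87.9%, Northern Air 288/297 = 97.0% → Northern Air
Long-haul: BlueJet 433/4190 = 10.3%, Northern Air 257/1464 = 17.6% → Northern Air
Overall: BlueJet 571/4347 = 13.1%, Northern Air 545/1761 = 30.9% → Northern Air
Northern Air wins overall and in every route group — no reversal.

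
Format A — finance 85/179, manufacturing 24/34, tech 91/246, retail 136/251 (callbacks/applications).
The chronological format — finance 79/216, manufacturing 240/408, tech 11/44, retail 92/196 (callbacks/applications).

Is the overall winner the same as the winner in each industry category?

Finance: Format A 85/179 = 47.5%, the chronological format 79/216 = 36.6% → Format A
Manufacturing: Format A 24/34 = 70.6%, the chronological format 240/408 = 58.8% → Format A
Tech: Format A 91/246 = 37.0%, the chronological format 11/44 = 25.0% → Format A
Retail: Format A 136/251 = 54.2%, the chronological format 92/196 = 46.9% → Format A
Overall: Format A 336/710 = 47.3%, the chronological format 422/864 = 48.8% → the chronological format
Format A wins each industry group but the chronological format wins overall — the comparison reverses. Format A's applications skew toward tech, which has a lower base rate.

No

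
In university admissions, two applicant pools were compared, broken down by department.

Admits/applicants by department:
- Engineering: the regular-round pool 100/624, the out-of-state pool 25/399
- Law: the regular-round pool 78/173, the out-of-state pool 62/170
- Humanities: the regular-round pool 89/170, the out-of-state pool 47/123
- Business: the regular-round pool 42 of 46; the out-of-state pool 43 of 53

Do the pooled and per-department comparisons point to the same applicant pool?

Yes

Engineering: the regular-round pool 100/624 = 16.0%, the out-of-state pool 25/399 = 6.3% → the regular-round pool
Law: the regular-round pool 78/173 = 45.1%, the out-of-state pool 62/170 = 36.5% → the regular-round pool
Humanities: the regular-round pool 89/170 = 52.4%, the out-of-state pool 47/123 = 38.2% → the regular-round pool
Business: the regular-round pool 42/46 = 91.3%, the out-of-state pool 43/53 = 81.1% → the regular-round pool
Overall: the regular-round pool 309/1013 = 30.5%, the out-of-state pool 177/745 = 23.8% → the regular-round pool
The regular-round pool wins overall and in every department group — no reversal.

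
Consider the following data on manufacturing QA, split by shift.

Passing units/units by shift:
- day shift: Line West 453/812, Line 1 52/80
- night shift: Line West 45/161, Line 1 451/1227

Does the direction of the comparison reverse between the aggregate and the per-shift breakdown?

Yes

Day shift: Line West 453/812 = 55.8%, Line 1 52/80 = 65.0% → Line 1
Night shift: Line West 45/161 = 28.0%, Line 1 451/1227 = 36.8% → Line 1
Overall: Line West 498/973 = 51.2%, Line 1 503/1307 = 38.5% → Line West
Line 1 wins each shift group but Line West wins overall — the comparison reverses. Line 1's units skew toward night shift, which has a lower base rate.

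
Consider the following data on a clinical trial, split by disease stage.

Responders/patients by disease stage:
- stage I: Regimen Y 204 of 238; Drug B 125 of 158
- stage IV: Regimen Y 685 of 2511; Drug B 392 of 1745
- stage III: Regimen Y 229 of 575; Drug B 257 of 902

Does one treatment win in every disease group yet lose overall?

No

Stage I: Regimen Y 204/238 = 85.7%, Drug B 125/158 = 79.1% → Regimen Y
Stage IV: Regimen Y 685/2511 = 27.3%, Drug B 392/1745 = 22.5% → Regimen Y
Stage III: Regimen Y 229/575 = 39.8%, Drug B 257/902 = 28.5% → Regimen Y
Overall: Regimen Y 1118/3324 = 33.6%, Drug B 774/2805 = 27.6% → Regimen Y
Regimen Y wins overall and in every disease group — no reversal.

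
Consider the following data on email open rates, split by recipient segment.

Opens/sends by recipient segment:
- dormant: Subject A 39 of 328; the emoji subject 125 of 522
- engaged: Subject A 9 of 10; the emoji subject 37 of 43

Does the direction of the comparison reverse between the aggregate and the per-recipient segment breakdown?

Dormant: Subject A 39/328 = 11.9%, the emoji subject 125/522 = 23.9% → the emoji subject
Engaged: Subject A 9/10 = 90.0%, the emoji subject 37/43 = 86.0% → Subject A
Overall: Subject A 48/338 = 14.2%, the emoji subject 162/565 = 28.7% → the emoji subject
Neither sweeps: Subject A wins 1 of 2 groups, the emoji subject wins 1. The emoji subject wins overall but not every group — no Simpson reversal.

No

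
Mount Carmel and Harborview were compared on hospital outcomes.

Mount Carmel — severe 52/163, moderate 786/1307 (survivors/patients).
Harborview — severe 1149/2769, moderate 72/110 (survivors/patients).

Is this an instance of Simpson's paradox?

Severe: Mount Carmel 52/163 = 31.9%, Harborview 1149/2769 = 41.5% → Harborview
Moderate: Mount Carmel 786/1307 = 60.1%, Harborview 72/110 = 65.5% → Harborview
Overall: Mount Carmel 838/1470 = 57.0%, Harborview 1221/2879 = 42.4% → Mount Carmel
Harborview wins each case group but Mount Carmel wins overall — the comparison reverses. Harborview's patients skew toward severe, which has a lower base rate.

Yes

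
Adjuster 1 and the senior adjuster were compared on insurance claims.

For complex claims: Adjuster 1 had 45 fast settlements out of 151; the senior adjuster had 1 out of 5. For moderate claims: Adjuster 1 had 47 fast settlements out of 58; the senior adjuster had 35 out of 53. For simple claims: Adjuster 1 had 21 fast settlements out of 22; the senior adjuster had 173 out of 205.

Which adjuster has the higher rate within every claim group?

Complex: Adjuster 1 45/151 = 29.8%, the senior adjuster 1/5 = 20.0% → Adjuster 1
Moderate: Adjuster 1 47/58 = 81.0%, the senior adjuster 35/53 = 66.0% → Adjuster 1
Simple: Adjuster 1 21/22 = 95.5%, the senior adjuster 173/205 = 84.4% → Adjuster 1
Adjuster 1 has the higher rate in all 3 groups.

Adjuster 1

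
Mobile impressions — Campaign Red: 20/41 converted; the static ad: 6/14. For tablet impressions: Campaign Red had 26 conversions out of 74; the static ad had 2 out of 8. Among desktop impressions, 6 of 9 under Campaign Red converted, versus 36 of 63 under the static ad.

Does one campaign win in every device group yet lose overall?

Yes

Mobile: Campaign Red 20/41 = 48.8%, the static ad 6/14 = 42.9% → Campaign Red
Tablet: Campaign Red 26/74 = 35.1%, the static ad 2/8 = 25.0% → Campaign Red
Desktop: Campaign Red 6/9 = 66.7%, the static ad 36/63 = 57.1% → Campaign Red
Overall: Campaign Red 52/124 = 41.9%, the static ad 44/85 = 51.8% → the static ad
Campaign Red wins each device group but the static ad wins overall — the comparison reverses. Campaign Red's impressions skew toward tablet, which has a lower base rate.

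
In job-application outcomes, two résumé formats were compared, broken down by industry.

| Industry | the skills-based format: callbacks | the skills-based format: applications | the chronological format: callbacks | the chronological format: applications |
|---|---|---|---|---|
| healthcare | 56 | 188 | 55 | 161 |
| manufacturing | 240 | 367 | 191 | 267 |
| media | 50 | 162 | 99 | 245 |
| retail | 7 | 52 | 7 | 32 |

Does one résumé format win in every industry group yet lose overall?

Healthcare: the skills-based format 56/188 = 29.8%, the chronological format 55/161 = 34.2% → the chronological format
Manufacturing: the skills-based format 240/367 = 65.4%, the chronological format 191/267 = 71.5% → the chronological format
Media: the skills-based format 50/162 = 30.9%, the chronological format 99/245 = 40.4% → the chronological format
Retail: the skills-based format 7/52 = 13.5%, the chronological format 7/32 = 21.9% → the chronological format
Overall: the skills-based format 353/769 = 45.9%, the chronological format 352/705 = 49.9% → the chronological format
The chronological format wins overall and in every industry group — no reversal.

No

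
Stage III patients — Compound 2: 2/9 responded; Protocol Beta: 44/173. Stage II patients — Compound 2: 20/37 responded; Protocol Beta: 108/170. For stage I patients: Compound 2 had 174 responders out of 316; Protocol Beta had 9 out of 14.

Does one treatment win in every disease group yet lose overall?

Stage III: Compound 2 2/9 = 22.2%, Protocol Beta 44/173 = 25.4% → Protocol Beta
Stage II: Compound 2 20/37 = 54.1%, Protocol Beta 108/170 = 63.5% → Protocol Beta
Stage I: Compound 2 174/316 = 55.1%, Protocol Beta 9/14 = 64.3% → Protocol Beta
Overall: Compound 2 196/362 = 54.1%, Protocol Beta 161/357 = 45.1% → Compound 2
Protocol Beta wins each disease group but Compound 2 wins overall — the comparison reverses. Protocol Beta's patients skew toward stage III, which has a lower base rate.

Yes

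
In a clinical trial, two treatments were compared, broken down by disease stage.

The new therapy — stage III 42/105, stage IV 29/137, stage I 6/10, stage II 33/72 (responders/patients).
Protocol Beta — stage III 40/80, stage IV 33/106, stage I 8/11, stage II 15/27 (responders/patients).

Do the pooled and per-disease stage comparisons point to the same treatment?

Yes

Stage III: the new therapy 42/105 = 40.0%, Protocol Beta 40/80 = 50.0% → Protocol Beta
Stage IV: the new therapy 29/137 = 21.2%, Protocol Beta 33/106 = 31.1% → Protocol Beta
Stage I: the new therapy 6/10 = 60.0%, Protocol Beta 8/11 = 72.7% → Protocol Beta
Stage II: the new therapy 33/72 = 45.8%, Protocol Beta 15/27 = 55.6% → Protocol Beta
Overall: the new therapy 110/324 = 34.0%, Protocol Beta 96/224 = 42.9% → Protocol Beta
Protocol Beta wins overall and in every disease group — no reversal.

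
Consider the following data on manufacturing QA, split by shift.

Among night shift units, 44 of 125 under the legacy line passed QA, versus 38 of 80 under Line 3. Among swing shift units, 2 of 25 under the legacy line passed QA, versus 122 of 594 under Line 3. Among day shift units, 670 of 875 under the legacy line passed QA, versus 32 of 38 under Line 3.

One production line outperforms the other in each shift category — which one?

Line 3

Night shift: the legacy line 44/125 = 35.2%, Line 3 38/80 = 47.5% → Line 3
Swing shift: the legacy line 2/25 = 8.0%, Line 3 122/594 = 20.5% → Line 3
Day shift: the legacy line 670/875 = 76.6%, Line 3 32/38 = 84.2% → Line 3
Line 3 has the higher rate in all 3 groups.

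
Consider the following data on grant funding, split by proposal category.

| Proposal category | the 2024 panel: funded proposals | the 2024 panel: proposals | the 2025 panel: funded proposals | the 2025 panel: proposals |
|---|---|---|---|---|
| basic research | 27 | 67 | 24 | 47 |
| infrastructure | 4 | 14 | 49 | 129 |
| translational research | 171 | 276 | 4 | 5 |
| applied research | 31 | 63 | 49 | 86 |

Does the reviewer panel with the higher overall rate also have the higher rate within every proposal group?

Basic research: the 2024 panel 27/67 = 40.3%, the 2025 panel 24/47 = 51.1% → the 2025 panel
Infrastructure: the 2024 panel 4/14 = 28.6%, the 2025 panel 49/129 = 38.0% → the 2025 panel
Translational research: the 2024 panel 171/276 = 62.0%, the 2025 panel 4/5 = 80.0% → the 2025 panel
Applied research: the 2024 panel 31/63 = 49.2%, the 2025 panel 49/86 = 57.0% → the 2025 panel
Overall: the 2024 panel 233/420 = 55.5%, the 2025 panel 126/267 = 47.2% → the 2024 panel
The 2025 panel wins each proposal group but the 2024 panel wins overall — the comparison reverses. The 2025 panel's proposals skew toward infrastructure, which has a lower base rate.

No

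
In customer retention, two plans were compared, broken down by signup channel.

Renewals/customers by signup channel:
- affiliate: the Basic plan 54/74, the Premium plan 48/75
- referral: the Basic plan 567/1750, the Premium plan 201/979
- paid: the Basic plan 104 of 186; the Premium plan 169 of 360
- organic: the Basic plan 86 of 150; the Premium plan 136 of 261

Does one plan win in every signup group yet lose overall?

No

Affiliate: the Basic plan 54/74 = 73.0%, the Premium plan 48/75 = 64.0% → the Basic plan
Referral: the Basic plan 567/1750 = 32.4%, the Premium plan 201/979 = 20.5% → the Basic plan
Paid: the Basic plan 104/186 = 55.9%, the Premium plan 169/360 = 46.9% → the Basic plan
Organic: the Basic plan 86/150 = 57.3%, the Premium plan 136/261 = 52.1% → the Basic plan
Overall: the Basic plan 811/2160 = 37.5%, the Premium plan 554/1675 = 33.1% → the Basic plan
The Basic plan wins overall and in every signup group — no reversal.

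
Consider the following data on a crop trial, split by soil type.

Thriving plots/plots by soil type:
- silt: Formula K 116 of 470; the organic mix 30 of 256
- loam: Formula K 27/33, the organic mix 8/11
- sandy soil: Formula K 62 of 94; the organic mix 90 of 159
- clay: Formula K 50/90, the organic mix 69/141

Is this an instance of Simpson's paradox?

No

Silt: Formula K 116/470 = 24.7%, the organic mix 30/256 = 11.7% → Formula K
Loam: Formula K 27/33 = 81.8%, the organic mix 8/11 = 72.7% → Formula K
Sandy soil: Formula K 62/94 = 66.0%, the organic mix 90/159 = 56.6% → Formula K
Clay: Formula K 50/90 = 55.6%, the organic mix 69/141 = 48.9% → Formula K
Overall: Formula K 255/687 = 37.1%, the organic mix 197/567 = 34.7% → Formula K
Formula K wins overall and in every soil group — no reversal.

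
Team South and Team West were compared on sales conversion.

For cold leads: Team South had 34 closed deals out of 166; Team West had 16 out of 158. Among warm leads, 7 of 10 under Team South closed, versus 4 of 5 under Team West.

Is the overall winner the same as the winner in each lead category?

Cold: Team South 34/166 = 20.5%, Team West 16/158 = 10.1% → Team South
Warm: Team South 7/10 = 70.0%, Team West 4/5 = 80.0% → Team West
Overall: Team South 41/176 = 23.3%, Team West 20/163 = 12.3% → Team South
Neither sweeps: Team South wins 1 of 2 groups, Team West wins 1. Team South wins overall but not every group — no Simpson reversal.

No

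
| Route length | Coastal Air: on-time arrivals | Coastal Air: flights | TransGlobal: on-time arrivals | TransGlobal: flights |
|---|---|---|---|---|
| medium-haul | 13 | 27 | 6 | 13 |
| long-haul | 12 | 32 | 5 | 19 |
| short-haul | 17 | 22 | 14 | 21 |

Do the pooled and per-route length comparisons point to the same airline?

Yes

Medium-haul: Coastal Air 13/27 = 48.1%, TransGlobal 6/13 = 46.2% → Coastal Air
Long-haul: Coastal Air 12/32 = 37.5%, TransGlobal 5/19 = 26.3% → Coastal Air
Short-haul: Coastal Air 17/22 = 77.3%, TransGlobal 14/21 = 66.7% → Coastal Air
Overall: Coastal Air 42/81 = 51.9%, TransGlobal 25/53 = 47.2% → Coastal Air
Coastal Air wins overall and in every route group — no reversal.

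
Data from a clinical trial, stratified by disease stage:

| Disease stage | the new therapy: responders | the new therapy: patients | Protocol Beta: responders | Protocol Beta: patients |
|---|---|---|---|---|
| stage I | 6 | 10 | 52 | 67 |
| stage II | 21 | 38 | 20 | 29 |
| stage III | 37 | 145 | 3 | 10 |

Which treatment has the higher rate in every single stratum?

Protocol Beta

Stage I: the new therapy 6/10 = 60.0%, Protocol Beta 52/67 = 77.6% → Protocol Beta
Stage II: the new therapy 21/38 = 55.3%, Protocol Beta 20/29 = 69.0% → Protocol Beta
Stage III: the new therapy 37/145 = 25.5%, Protocol Beta 3/10 = 30.0% → Protocol Beta
Protocol Beta has the higher rate in all 3 groups.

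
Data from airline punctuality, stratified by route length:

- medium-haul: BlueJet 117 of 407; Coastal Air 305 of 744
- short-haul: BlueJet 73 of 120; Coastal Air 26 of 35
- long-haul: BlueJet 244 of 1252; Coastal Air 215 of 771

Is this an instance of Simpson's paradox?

No

Medium-haul: BlueJet 117/407 = 28.7%, Coastal Air 305/744 = 41.0% → Coastal Air
Short-haul: BlueJet 73/120 = 60.8%, Coastal Air 26/35 = 74.3% → Coastal Air
Long-haul: BlueJet 244/1252 = 19.5%, Coastal Air 215/771 = 27.9% → Coastal Air
Overall: BlueJet 434/1779 = 24.4%, Coastal Air 546/1550 = 35.2% → Coastal Air
Coastal Air wins overall and in every route group — no reversal.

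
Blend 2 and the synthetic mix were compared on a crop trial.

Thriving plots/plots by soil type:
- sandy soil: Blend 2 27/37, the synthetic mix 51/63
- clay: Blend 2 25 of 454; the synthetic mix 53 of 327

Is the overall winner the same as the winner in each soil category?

Yes

Sandy soil: Blend 2 27/37 = 73.0%, the synthetic mix 51/63 = 81.0% → the synthetic mix
Clay: Blend 2 25/454 = 5.5%, the synthetic mix 53/327 = 16.2% → the synthetic mix
Overall: Blend 2 52/491 = 10.6%, the synthetic mix 104/390 = 26.7% → the synthetic mix
The synthetic mix wins overall and in every soil group — no reversal.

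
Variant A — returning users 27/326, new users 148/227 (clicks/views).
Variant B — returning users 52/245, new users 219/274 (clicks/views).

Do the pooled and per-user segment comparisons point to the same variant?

Returning users: Variant A 27/326 = 8.3%, Variant B 52/245 = 21.2% → Variant B
New users: Variant A 148/227 = 65.2%, Variant B 219/274 = 79.9% → Variant B
Overall: Variant A 175/553 = 31.6%, Variant B 271/519 = 52.2% → Variant B
Variant B wins overall and in every user group — no reversal.

Yes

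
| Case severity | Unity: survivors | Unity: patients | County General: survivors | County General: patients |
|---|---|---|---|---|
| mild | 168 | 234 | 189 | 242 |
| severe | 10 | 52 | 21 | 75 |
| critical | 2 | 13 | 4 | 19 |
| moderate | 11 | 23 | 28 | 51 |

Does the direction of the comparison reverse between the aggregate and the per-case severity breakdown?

No

Mild: Unity 168/234 = 71.8%, County General 189/242 = 78.1% → County General
Severe: Unity 10/52 = 19.2%, County General 21/75 = 28.0% → County General
Critical: Unity 2/13 = 15.4%, County General 4/19 = 21.1% → County General
Moderate: Unity 11/23 = 47.8%, County General 28/51 = 54.9% → County General
Overall: Unity 191/322 = 59.3%, County General 242/387 = 62.5% → County General
County General wins overall and in every case group — no reversal.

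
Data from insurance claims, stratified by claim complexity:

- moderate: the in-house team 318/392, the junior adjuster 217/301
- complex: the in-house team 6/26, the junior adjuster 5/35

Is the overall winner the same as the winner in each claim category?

Moderate: the in-house team 318/392 = 81.1%, the junior adjuster 217/301 = 72.1% → the in-house team
Complex: the in-house team 6/26 = 23.1%, the junior adjuster 5/35 = 14.3% → the in-house team
Overall: the in-house team 324/418 = 77.5%, the junior adjuster 222/336 = 66.1% → the in-house team
The in-house team wins overall and in every claim group — no reversal.

Yes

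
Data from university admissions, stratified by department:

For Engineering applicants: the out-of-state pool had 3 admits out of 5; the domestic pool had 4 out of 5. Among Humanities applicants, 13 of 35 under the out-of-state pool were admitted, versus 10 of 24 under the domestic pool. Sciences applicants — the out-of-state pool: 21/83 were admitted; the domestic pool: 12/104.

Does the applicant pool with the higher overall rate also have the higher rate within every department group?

Engineering: the out-of-state pool 3/5 = 60.0%, the domestic pool 4/5 = 80.0% → the domestic pool
Humanities: the out-of-state pool 13/35 = 37.1%, the domestic pool 10/24 = 41.7% → the domestic pool
Sciences: the out-of-state pool 21/83 = 25.3%, the domestic pool 12/104 = 11.5% → the out-of-state pool
Overall: the out-of-state pool 37/123 = 30.1%, the domestic pool 26/133 = 19.5% → the out-of-state pool
Neither sweeps: the out-of-state pool wins 1 of 3 groups, the domestic pool wins 2. The out-of-state pool wins overall but not every group — no Simpson reversal.

No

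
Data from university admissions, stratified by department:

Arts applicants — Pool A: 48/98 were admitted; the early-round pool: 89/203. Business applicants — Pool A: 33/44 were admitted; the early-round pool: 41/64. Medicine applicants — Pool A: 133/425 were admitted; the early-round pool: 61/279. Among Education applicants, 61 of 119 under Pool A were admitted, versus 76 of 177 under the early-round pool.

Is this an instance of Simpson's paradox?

Arts: Pool A 48/98 = 49.0%, the early-round pool 89/203 = 43.8% → Pool A
Business: Pool A 33/44 = 75.0%, the early-round pool 41/64 = 64.1% → Pool A
Medicine: Pool A 133/425 = 31.3%, the early-round pool 61/279 = 21.9% → Pool A
Education: Pool A 61/119 = 51.3%, the early-round pool 76/177 = 42.9% → Pool A
Overall: Pool A 275/686 = 40.1%, the early-round pool 267/723 = 36.9% → Pool A
Pool A wins overall and in every department group — no reversal.

No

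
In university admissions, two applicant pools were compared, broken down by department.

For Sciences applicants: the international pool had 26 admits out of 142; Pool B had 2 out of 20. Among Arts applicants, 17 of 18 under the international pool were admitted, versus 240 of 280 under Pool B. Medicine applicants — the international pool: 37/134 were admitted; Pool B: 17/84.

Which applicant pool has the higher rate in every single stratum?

the international pool

Sciences: the international pool 26/142 = 18.3%, Pool B 2/20 = 10.0% → the international pool
Arts: the international pool 17/18 = 94.4%, Pool B 240/280 = 85.7% → the international pool
Medicine: the international pool 37/134 = 27.6%, Pool B 17/84 = 20.2% → the international pool
The international pool has the higher rate in all 3 groups.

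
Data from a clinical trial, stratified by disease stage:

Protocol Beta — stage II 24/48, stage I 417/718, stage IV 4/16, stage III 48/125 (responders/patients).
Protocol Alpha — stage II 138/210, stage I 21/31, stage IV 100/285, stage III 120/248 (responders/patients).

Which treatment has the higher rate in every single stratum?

Protocol Alpha

Stage II: Protocol Beta 24/48 = 50.0%, Protocol Alpha 138/210 = 65.7% → Protocol Alpha
Stage I: Protocol Beta 417/718 = 58.1%, Protocol Alpha 21/31 = 67.7% → Protocol Alpha
Stage IV: Protocol Beta 4/16 = 25.0%, Protocol Alpha 100/285 = 35.1% → Protocol Alpha
Stage III: Protocol Beta 48/125 = 38.4%, Protocol Alpha 120/248 = 48.4% → Protocol Alpha
Protocol Alpha has the higher rate in all 4 groups.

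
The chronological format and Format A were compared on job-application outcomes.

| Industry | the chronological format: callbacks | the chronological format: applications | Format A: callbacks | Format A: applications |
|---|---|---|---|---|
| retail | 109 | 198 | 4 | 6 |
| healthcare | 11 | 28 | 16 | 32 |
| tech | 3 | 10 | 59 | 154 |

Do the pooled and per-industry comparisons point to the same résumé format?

No

Retail: the chronological format 109/198 = 55.1%, Format A 4/6 = 66.7% → Format A
Healthcare: the chronological format 11/28 = 39.3%, Format A 16/32 = 50.0% → Format A
Tech: the chronological format 3/10 = 30.0%, Format A 59/154 = 38.3% → Format A
Overall: the chronological format 123/236 = 52.1%, Format A 79/192 = 41.1% → the chronological format
Format A wins each industry group but the chronological format wins overall — the comparison reverses. Format A's applications skew toward tech, which has a lower base rate.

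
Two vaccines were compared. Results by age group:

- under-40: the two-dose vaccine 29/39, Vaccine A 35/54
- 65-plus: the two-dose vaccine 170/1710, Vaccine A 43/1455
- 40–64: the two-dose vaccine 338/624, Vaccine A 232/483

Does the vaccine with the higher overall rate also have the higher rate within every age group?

Under-40: the two-dose vaccine 29/39 = 74.4%, Vaccine A 35/54 = 64.8% → the two-dose vaccine
65-plus: the two-dose vaccine 170/1710 = 9.9%, Vaccine A 43/1455 = 3.0% → the two-dose vaccine
40–64: the two-dose vaccine 338/624 = 54.2%, Vaccine A 232/483 = 48.0% → the two-dose vaccine
Overall: the two-dose vaccine 537/2373 = 22.6%, Vaccine A 310/1992 = 15.6% → the two-dose vaccine
The two-dose vaccine wins overall and in every age group — no reversal.

Yes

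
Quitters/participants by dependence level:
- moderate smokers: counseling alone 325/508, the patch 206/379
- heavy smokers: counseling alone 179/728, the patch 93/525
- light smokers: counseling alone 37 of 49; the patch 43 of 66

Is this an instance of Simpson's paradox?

Moderate smokers: counseling alone 325/508 = 64.0%, the patch 206/379 = 54.4% → counseling alone
Heavy smokers: counseling alone 179/728 = 24.6%, the patch 93/525 = 17.7% → counseling alone
Light smokers: counseling alone 37/49 = 75.5%, the patch 43/66 = 65.2% → counseling alone
Overall: counseling alone 541/1285 = 42.1%, the patch 342/970 = 35.3% → counseling alone
Counseling alone wins overall and in every dependence group — no reversal.

No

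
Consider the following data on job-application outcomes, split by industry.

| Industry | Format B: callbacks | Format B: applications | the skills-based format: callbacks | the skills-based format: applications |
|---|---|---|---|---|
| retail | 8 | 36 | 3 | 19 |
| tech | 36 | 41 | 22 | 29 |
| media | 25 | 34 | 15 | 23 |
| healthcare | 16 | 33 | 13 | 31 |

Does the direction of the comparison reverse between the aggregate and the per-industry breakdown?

Retail: Format B 8/36 = 22.2%, the skills-based format 3/19 = 15.8% → Format B
Tech: Format B 36/41 = 87.8%, the skills-based format 22/29 = 75.9% → Format B
Media: Format B 25/34 = 73.5%, the skills-based format 15/23 = 65.2% → Format B
Healthcare: Format B 16/33 = 48.5%, the skills-based format 13/31 = 41.9% → Format B
Overall: Format B 85/144 = 59.0%, the skills-based format 53/102 = 52.0% → Format B
Format B wins overall and in every industry group — no reversal.

No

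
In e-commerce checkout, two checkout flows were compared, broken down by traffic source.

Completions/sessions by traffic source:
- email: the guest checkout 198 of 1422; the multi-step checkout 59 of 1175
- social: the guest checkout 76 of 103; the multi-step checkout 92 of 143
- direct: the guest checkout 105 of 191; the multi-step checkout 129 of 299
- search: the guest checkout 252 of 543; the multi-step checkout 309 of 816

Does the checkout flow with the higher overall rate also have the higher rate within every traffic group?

Email: the guest checkout 198/1422 = 13.9%, the multi-step checkout 59/1175 = 5.0% → the guest checkout
Social: the guest checkout 76/103 = 73.8%, the multi-step checkout 92/143 = 64.3% → the guest checkout
Direct: the guest checkout 105/191 = 55.0%, the multi-step checkout 129/299 = 43.1% → the guest checkout
Search: the guest checkout 252/543 = 46.4%, the multi-step checkout 309/816 = 37.9% → the guest checkout
Overall: the guest checkout 631/2259 = 27.9%, the multi-step checkout 589/2433 = 24.2% → the guest checkout
The guest checkout wins overall and in every traffic group — no reversal.

Yes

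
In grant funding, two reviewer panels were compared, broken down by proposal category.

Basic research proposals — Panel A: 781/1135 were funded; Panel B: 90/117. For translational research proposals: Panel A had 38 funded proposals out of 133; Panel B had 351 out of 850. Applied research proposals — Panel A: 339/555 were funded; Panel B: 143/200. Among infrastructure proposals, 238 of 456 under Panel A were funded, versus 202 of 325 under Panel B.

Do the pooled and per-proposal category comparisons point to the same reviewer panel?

Basic research: Panel A 781/1135 = 68.8%, Panel B 90/117 = 76.9% → Panel B
Translational research: Panel A 38/133 = 28.6%, Panel B 351/850 = 41.3% → Panel B
Applied research: Panel A 339/555 = 61.1%, Panel B 143/200 = 71.5% → Panel B
Infrastructure: Panel A 238/456 = 52.2%, Panel B 202/325 = 62.2% → Panel B
Overall: Panel A 1396/2279 = 61.3%, Panel B 786/1492 = 52.7% → Panel A
Panel B wins each proposal group but Panel A wins overall — the comparison reverses. Panel B's proposals skew toward translational research, which has a lower base rate.

No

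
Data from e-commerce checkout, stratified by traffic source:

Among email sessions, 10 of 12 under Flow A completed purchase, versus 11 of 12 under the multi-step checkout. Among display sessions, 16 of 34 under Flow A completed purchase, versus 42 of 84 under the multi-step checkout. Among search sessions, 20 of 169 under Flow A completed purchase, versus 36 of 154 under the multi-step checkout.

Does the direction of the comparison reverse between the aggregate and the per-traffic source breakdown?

No

Email: Flow A 10/12 = 83.3%, the multi-step checkout 11/12 = 91.7% → the multi-step checkout
Display: Flow A 16/34 = 47.1%, the multi-step checkout 42/84 = 50.0% → the multi-step checkout
Search: Flow A 20/169 = 11.8%, the multi-step checkout 36/154 = 23.4% → the multi-step checkout
Overall: Flow A 46/215 = 21.4%, the multi-step checkout 89/250 = 35.6% → the multi-step checkout
The multi-step checkout wins overall and in every traffic group — no reversal.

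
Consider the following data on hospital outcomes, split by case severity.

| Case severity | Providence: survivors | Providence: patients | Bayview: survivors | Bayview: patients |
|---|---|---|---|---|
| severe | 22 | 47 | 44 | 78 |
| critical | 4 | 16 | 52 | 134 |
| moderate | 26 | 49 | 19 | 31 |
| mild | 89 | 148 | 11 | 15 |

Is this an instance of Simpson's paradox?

Severe: Providence 22/47 = 46.8%, Bayview 44/78 = 56.4% → Bayview
Critical: Providence 4/16 = 25.0%, Bayview 52/134 = 38.8% → Bayview
Moderate: Providence 26/49 = 53.1%, Bayview 19/31 = 61.3% → Bayview
Mild: Providence 89/148 = 60.1%, Bayview 11/15 = 73.3% → Bayview
Overall: Providence 141/260 = 54.2%, Bayview 126/258 = 48.8% → Providence
Bayview wins each case group but Providence wins overall — the comparison reverses. Bayview's patients skew toward critical, which has a lower base rate.

Yes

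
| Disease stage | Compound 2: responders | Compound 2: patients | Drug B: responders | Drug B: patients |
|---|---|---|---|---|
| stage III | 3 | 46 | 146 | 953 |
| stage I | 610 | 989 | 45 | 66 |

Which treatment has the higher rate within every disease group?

Drug B

Stage III: Compound 2 3/46 = 6.5%, Drug B 146/953 = 15.3% → Drug B
Stage I: Compound 2 610/989 = 61.7%, Drug B 45/66 = 68.2% → Drug B
Drug B has the higher rate in both groups.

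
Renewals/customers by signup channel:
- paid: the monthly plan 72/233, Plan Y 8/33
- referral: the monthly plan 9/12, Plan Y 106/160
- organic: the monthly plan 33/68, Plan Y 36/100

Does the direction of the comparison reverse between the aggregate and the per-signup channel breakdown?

Paid: the monthly plan 72/233 = 30.9%, Plan Y 8/33 = 24.2% → the monthly plan
Referral: the monthly plan 9/12 = 75.0%, Plan Y 106/160 = 66.2% → the monthly plan
Organic: the monthly plan 33/68 = 48.5%, Plan Y 36/100 = 36.0% → the monthly plan
Overall: the monthly plan 114/313 = 36.4%, Plan Y 150/293 = 51.2% → Plan Y
The monthly plan wins each signup group but Plan Y wins overall — the comparison reverses. The monthly plan's customers skew toward paid, which has a lower base rate.

Yes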